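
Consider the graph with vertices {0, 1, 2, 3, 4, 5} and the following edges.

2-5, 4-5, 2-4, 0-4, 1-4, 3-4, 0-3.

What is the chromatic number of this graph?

3

0, 3, 4 are mutually adjacent, so at least 3 colors are needed.
One proper 3-coloring: 0=green, 1=blue, 2=green, 3=blue, 4=red, 5=blue. Every edge joins two different colors.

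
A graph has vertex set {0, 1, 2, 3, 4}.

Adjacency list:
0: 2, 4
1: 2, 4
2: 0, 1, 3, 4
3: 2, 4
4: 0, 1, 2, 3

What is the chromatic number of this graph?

0, 2, 4 form a triangle, so at least 3 colors are needed.
One proper 3-coloring: 0=c, 1=c, 2=a, 3=c, 4=b. Each edge has distinct colors on its endpoints.

3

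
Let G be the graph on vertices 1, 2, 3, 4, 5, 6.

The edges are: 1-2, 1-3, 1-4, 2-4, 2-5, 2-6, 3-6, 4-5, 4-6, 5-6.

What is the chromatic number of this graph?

2, 4, 5, 6 are mutually adjacent (a clique of size 4), so at least 4 colors are needed.
A valid assignment using 4 colors: 1=a, 2=c, 3=b, 4=b, 5=d, 6=a. Every edge joins two different colors.

4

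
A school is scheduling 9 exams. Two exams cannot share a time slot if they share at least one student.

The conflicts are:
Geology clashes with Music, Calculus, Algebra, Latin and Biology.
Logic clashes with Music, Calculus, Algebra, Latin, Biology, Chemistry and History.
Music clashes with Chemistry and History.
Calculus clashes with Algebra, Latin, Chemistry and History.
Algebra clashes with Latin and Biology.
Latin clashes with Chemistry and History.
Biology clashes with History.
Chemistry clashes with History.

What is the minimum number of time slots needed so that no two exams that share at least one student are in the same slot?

5

Logic, Calculus, Latin, Chemistry, History are mutually in conflict, so at least 5 time slots are needed.
Using 5 time slots: Geology=1, Logic=1, Music=2, Calculus=3, Algebra=4, Latin=2, Biology=2, Chemistry=5, History=4. Every pair that conflicts lands in different time slots.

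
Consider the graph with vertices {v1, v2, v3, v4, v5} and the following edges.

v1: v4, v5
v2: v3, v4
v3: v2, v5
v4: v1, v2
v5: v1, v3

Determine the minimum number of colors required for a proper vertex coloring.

The cycle v5-v3-v2-v4-v1-v5 has odd length 5, so it cannot be 2-colored; at least 3 colors are needed.
3 colors suffice: color 1 → {v1, v2}; color 2 → {v3, v4}; color 3 → {v5}. Each edge has distinct colors on its endpoints.

3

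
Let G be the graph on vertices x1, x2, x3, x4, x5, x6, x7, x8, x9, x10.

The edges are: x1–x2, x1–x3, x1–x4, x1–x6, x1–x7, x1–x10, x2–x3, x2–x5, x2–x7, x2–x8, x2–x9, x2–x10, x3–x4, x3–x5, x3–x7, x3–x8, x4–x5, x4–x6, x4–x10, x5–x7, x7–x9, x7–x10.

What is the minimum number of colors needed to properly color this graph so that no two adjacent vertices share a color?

x1, x2, x3, x7 are pairwise adjacent (a clique of size 4), so at least 4 colors are needed.
4 colors suffice: color 1 → {x2, x4}; color 2 → {x6, x7, x8}; color 3 → {x3, x9, x10}; color 4 → {x1, x5}. No two adjacent vertices share a color.

4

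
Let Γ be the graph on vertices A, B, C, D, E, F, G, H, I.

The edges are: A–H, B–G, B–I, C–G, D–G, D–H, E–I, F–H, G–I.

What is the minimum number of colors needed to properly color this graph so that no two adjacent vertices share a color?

3

B, G, I are pairwise adjacent, so at least 3 colors are needed.
3 colors suffice: color red → {E, G, H}; color blue → {A, C, D, F, I}; color green → {B}. Each edge has distinct colors on its endpoints.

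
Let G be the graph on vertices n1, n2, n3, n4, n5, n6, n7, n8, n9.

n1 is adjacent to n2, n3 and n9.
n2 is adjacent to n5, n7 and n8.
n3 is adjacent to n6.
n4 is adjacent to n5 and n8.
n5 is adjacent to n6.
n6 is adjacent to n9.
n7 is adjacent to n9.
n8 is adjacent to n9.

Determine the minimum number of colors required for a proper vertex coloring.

3

The cycle n6-n5-n4-n8-n9-n6 has odd length 5, so it cannot be 2-colored; at least 3 colors are needed.
A valid assignment using 3 colors: n1=blue, n2=red, n3=red, n4=red, n5=blue, n6=green, n7=blue, n8=blue, n9=red. Each edge has distinct colors on its endpoints.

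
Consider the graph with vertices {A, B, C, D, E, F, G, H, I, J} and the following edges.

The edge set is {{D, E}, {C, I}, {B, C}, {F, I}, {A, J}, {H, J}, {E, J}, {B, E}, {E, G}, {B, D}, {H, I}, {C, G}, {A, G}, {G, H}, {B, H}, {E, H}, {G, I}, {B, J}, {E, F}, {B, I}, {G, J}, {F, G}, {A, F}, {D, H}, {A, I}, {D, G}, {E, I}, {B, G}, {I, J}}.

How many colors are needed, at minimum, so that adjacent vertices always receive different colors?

B, E, G, H, I, J are mutually adjacent (a clique of size 6), so at least 6 colors are needed.
One proper 6-coloring: A=3, B=3, C=4, D=2, E=4, F=5, G=1, H=6, I=2, J=5. No two adjacent vertices share a color.

6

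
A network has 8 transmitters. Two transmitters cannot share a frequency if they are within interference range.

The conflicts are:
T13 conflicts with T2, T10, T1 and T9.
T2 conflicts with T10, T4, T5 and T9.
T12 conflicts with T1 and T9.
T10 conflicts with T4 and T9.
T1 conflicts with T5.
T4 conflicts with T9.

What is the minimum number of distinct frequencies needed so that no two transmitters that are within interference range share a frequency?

T2, T10, T4, T9 all conflict with each other, so at least 4 frequencies are needed.
4 frequencies suffice: frequency 1 → {T2, T1}; frequency 2 → {T5, T9}; frequency 3 → {T12, T10}; frequency 4 → {T13, T4}. Each listed conflict is separated.

4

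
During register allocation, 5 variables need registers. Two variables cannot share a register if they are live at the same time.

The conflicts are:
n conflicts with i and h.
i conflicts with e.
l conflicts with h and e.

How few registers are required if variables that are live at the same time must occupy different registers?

3

The cycle i-e-l-h-n-i has odd length 5, so it cannot be 2-colored; at least 3 registers are needed.
3 registers suffice: register 1 → {i, l}; register 2 → {n, e}; register 3 → {h}. Every pair that conflicts lands in different registers.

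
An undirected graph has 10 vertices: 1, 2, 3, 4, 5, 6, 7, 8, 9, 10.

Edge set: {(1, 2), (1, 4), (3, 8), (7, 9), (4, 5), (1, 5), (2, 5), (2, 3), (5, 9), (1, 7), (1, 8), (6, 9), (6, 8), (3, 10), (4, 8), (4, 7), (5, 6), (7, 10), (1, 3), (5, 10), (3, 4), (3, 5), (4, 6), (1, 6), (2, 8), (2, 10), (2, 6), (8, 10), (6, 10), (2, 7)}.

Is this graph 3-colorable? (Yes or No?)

No

1, 2, 6, 8 form a clique, so at least 4 colors are needed.
So 3 colors are not enough.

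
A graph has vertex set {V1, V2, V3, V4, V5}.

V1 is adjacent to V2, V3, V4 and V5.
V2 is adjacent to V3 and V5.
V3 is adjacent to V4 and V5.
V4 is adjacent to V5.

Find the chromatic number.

V1, V3, V4, V5 are pairwise adjacent (a clique of size 4), so at least 4 colors are needed.
4 colors suffice: color R → {V1}; color B → {V5}; color G → {V3}; color Y → {V2, V4}. No two adjacent vertices share a color.

4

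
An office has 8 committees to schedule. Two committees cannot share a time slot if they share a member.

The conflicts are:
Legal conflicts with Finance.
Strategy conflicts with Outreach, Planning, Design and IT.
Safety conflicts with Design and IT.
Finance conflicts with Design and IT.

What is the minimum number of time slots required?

2

Strategy and Outreach conflict, so at least 2 time slots are needed.
2 time slots suffice: Legal=2, Strategy=1, Outreach=2, Safety=1, Planning=2, Finance=1, Design=2, IT=2. Every pair that conflicts lands in different time slots.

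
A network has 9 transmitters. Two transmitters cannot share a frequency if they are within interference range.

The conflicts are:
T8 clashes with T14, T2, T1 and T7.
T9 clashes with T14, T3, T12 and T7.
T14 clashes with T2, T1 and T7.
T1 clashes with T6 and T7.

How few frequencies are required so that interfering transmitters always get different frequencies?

4

T8, T14, T1, T7 all conflict with each other, so at least 4 frequencies are needed.
4 frequencies suffice: frequency 1 → {T14, T3, T12, T6}; frequency 2 → {T8, T9}; frequency 3 → {T2, T1}; frequency 4 → {T7}. Each listed conflict is separated.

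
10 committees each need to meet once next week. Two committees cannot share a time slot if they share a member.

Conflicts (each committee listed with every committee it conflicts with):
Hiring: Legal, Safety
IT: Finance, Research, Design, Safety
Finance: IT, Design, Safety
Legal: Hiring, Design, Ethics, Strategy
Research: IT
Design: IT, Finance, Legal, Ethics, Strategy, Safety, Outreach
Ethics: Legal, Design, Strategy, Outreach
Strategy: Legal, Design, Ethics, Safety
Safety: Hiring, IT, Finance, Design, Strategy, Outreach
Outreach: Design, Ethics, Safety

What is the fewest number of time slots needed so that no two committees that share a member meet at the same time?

Legal, Design, Ethics, Strategy all conflict with each other, so at least 4 time slots are needed.
4 time slots suffice: time slot 1 → {Hiring, Research, Design}; time slot 2 → {Ethics, Safety}; time slot 3 → {IT, Legal, Outreach}; time slot 4 → {Finance, Strategy}. Every pair that conflicts lands in different time slots.

4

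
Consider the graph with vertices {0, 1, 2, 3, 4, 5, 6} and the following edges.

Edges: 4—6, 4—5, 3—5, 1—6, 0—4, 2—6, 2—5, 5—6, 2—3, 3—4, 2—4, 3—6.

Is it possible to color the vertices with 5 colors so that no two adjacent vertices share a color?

Yes

The chromatic number is 5. 2, 3, 4, 5, 6 form a clique, so at least 5 colors are needed.
One proper 5-coloring: 0=red, 1=blue, 2=yellow, 3=purple, 4=blue, 5=green, 6=red.
That is already a proper 5-coloring.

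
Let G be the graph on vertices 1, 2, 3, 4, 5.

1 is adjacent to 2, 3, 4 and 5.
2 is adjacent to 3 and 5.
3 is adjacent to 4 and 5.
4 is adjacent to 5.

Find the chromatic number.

4

1, 2, 3, 5 are pairwise adjacent (a clique of size 4), so at least 4 colors are needed.
A valid assignment using 4 colors: 1=a, 2=d, 3=b, 4=d, 5=c. Every edge joins two different colors.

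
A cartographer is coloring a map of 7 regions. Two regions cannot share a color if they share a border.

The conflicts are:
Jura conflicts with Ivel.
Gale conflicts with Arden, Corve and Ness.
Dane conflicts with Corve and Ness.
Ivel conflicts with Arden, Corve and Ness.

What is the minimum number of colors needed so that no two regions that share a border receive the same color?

2

Ivel and Arden conflict, so at least 2 colors are needed.
2 colors suffice: Jura=2, Gale=1, Dane=1, Ivel=1, Arden=2, Corve=2, Ness=2. No two conflicting regions share a color.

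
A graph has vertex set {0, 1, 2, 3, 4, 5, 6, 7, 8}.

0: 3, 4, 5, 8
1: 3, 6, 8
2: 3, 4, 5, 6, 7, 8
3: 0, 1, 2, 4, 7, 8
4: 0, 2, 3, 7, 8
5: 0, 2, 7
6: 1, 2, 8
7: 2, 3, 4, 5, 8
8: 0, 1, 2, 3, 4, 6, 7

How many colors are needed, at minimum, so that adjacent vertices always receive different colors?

5

2, 3, 4, 7, 8 are pairwise adjacent (a clique of size 5), so at least 5 colors are needed.
5 colors suffice: color red → {5, 8}; color blue → {3, 6}; color green → {0, 1, 2}; color yellow → {4}; color purple → {7}. Each edge has distinct colors on its endpoints.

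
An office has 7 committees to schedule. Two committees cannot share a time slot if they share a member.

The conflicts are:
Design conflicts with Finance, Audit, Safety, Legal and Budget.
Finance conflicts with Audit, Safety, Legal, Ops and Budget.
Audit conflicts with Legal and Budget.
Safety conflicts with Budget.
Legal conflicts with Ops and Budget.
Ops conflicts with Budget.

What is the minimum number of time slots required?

5

Design, Finance, Audit, Legal, Budget all conflict with each other, so at least 5 time slots are needed.
5 time slots suffice: Design=4, Finance=2, Audit=5, Safety=3, Legal=3, Ops=4, Budget=1. Each listed conflict is separated.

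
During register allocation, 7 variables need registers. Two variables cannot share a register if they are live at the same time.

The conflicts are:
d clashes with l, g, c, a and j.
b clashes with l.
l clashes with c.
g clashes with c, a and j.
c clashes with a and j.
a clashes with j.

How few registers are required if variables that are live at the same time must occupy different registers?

5

d, g, c, a, j all conflict with each other, so at least 5 registers are needed.
5 registers suffice: register 1 → {d, b}; register 2 → {c}; register 3 → {l, j}; register 4 → {a}; register 5 → {g}. Each listed conflict is separated.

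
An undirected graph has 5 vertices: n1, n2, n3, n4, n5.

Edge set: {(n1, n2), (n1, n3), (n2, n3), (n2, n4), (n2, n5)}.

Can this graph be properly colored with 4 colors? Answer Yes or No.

Yes

The chromatic number is 3. n1, n2, n3 form a triangle, so at least 3 colors are needed.
3 colors suffice: color 1 → {n2}; color 2 → {n3, n4, n5}; color 3 → {n1}.
Since 4 ≥ 3, a proper 4-coloring certainly exists.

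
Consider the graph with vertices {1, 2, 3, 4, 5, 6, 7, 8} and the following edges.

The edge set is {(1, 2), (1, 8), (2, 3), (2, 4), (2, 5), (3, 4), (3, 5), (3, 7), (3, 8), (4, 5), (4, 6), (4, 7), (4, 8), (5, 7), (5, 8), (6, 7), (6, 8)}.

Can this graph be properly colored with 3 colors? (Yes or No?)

3, 4, 5, 8 form a clique, so at least 4 colors are needed.
So 3 colors are not enough.

No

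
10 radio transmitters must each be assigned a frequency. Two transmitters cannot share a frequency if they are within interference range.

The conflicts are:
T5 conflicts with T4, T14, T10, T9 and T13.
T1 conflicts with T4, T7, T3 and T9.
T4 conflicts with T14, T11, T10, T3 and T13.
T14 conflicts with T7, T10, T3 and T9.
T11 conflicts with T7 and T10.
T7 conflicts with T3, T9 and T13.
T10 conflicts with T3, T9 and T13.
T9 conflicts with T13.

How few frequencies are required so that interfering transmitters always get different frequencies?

T5, T14, T10, T9 are mutually in conflict, so at least 4 frequencies are needed.
A valid assignment using 4 frequencies: T5=4, T1=3, T4=2, T14=3, T11=3, T7=1, T10=1, T3=4, T9=2, T13=3. No two conflicting transmitters share a frequency.

4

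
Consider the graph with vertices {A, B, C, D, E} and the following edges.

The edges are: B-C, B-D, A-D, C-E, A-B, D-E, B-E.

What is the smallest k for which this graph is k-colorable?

A, B, D are pairwise adjacent, so at least 3 colors are needed.
3 colors suffice: color 1 → {B}; color 2 → {A, E}; color 3 → {C, D}. Each edge has distinct colors on its endpoints.

3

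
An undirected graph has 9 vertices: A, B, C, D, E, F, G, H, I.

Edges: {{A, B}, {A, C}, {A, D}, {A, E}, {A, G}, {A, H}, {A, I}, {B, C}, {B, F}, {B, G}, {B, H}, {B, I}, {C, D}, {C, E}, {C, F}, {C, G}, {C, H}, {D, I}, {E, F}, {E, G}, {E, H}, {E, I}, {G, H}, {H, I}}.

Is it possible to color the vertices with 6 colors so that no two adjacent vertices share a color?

The chromatic number is 5. A, B, C, G, H form a clique, so at least 5 colors are needed.
A valid assignment using 5 colors: A=2, B=4, C=1, D=3, E=4, F=2, G=5, H=3, I=1.
Since 6 ≥ 5, a proper 6-coloring certainly exists.

Yes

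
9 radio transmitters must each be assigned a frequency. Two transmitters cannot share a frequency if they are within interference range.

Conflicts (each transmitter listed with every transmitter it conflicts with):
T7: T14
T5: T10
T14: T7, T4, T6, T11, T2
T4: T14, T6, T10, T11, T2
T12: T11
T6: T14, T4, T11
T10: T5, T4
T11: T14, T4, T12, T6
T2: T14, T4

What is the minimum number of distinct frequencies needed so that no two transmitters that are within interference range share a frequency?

T14, T4, T6, T11 pairwise conflict, so at least 4 frequencies are needed.
4 frequencies suffice: T7=2, T5=2, T14=1, T4=2, T12=1, T6=4, T10=1, T11=3, T2=3. Each listed conflict is separated.

4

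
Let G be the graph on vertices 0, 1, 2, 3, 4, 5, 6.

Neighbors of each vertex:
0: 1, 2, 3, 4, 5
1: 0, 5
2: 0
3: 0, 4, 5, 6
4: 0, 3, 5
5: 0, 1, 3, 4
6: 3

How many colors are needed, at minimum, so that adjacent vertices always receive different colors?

0, 3, 4, 5 are mutually adjacent (a clique of size 4), so at least 4 colors are needed.
4 colors suffice: 0=a, 1=b, 2=b, 3=b, 4=d, 5=c, 6=a. Every edge joins two different colors.

4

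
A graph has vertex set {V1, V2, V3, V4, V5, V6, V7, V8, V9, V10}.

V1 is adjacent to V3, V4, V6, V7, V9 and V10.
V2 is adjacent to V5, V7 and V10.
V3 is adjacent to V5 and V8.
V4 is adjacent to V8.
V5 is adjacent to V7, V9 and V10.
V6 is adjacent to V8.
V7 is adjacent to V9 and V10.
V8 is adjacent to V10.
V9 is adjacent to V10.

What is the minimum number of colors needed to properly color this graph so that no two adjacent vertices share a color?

4

V2, V5, V7, V10 are mutually adjacent (a clique of size 4), so at least 4 colors are needed.
One proper 4-coloring: V1=blue, V2=yellow, V3=red, V4=red, V5=blue, V6=red, V7=green, V8=blue, V9=yellow, V10=red. Every edge joins two different colors.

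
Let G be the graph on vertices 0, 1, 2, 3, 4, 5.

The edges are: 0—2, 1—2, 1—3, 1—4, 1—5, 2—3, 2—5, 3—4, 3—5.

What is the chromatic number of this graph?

4

1, 2, 3, 5 are mutually adjacent (a clique of size 4), so at least 4 colors are needed.
One proper 4-coloring: 0=red, 1=red, 2=green, 3=blue, 4=green, 5=yellow. Each edge has distinct colors on its endpoints.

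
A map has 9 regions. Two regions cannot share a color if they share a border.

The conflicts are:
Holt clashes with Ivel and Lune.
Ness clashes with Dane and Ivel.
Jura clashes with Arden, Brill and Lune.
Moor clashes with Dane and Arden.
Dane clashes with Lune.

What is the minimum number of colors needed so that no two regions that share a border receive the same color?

3

The cycle Moor-Arden-Jura-Lune-Dane-Moor has odd length 5, so it cannot be 2-colored; at least 3 colors are needed.
One proper 3-coloring: Holt=1, Ness=2, Jura=1, Moor=3, Dane=1, Ivel=3, Arden=2, Brill=2, Lune=2. No two conflicting regions share a color.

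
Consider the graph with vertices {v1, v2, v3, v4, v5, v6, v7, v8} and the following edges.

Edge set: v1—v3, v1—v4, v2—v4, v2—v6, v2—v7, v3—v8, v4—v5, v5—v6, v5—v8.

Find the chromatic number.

The cycle v3-v1-v4-v5-v8-v3 has odd length 5, so it cannot be 2-colored; at least 3 colors are needed.
3 colors suffice: v1=blue, v2=blue, v3=red, v4=red, v5=blue, v6=red, v7=red, v8=green. Each edge has distinct colors on its endpoints.

3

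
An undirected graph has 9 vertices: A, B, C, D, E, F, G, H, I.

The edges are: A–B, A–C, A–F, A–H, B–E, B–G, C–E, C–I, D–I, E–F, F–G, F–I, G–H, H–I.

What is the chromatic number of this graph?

G and H are adjacent, so at least 2 colors are needed.
2 colors suffice: color red → {B, C, D, F, H}; color blue → {A, E, G, I}. Each edge has distinct colors on its endpoints.

2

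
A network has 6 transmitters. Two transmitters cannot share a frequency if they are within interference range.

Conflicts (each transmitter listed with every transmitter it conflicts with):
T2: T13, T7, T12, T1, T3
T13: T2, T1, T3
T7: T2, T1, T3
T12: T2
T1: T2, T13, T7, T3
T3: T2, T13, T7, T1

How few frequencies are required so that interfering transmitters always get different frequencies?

T2, T7, T1, T3 pairwise conflict, so at least 4 frequencies are needed.
4 frequencies suffice: T2=1, T13=4, T7=4, T12=2, T1=3, T3=2. Each listed conflict is separated.

4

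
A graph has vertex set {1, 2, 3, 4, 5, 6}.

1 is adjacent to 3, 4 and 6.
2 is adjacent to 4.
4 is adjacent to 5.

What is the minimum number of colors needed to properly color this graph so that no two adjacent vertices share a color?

2

1 and 6 are adjacent, so at least 2 colors are needed.
2 colors suffice: color red → {1, 2, 5}; color blue → {3, 4, 6}. Every edge joins two different colors.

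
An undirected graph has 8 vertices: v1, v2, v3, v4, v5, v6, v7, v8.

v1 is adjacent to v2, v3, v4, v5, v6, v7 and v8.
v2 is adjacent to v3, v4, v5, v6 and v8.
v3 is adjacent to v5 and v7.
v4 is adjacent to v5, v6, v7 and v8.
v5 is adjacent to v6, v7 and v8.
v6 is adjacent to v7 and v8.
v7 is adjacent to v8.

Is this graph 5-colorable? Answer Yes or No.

v1, v2, v4, v5, v6, v8 form a clique, so at least 6 colors are needed.
So 5 colors are not enough.

No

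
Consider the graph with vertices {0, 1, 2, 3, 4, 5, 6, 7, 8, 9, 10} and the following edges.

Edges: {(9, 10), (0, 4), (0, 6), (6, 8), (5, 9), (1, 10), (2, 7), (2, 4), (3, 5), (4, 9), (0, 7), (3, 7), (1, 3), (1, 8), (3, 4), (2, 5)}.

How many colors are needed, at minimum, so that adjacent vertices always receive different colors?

3

The cycle 1-10-9-5-3-1 has odd length 5, so it cannot be 2-colored; at least 3 colors are needed.
3 colors suffice: color a → {1, 4, 5, 6, 7}; color b → {0, 2, 3, 8, 9}; color c → {10}. Each edge has distinct colors on its endpoints.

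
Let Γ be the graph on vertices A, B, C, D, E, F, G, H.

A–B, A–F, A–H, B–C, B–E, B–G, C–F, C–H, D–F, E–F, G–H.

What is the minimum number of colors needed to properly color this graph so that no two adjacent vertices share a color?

2

B and E are adjacent, so at least 2 colors are needed.
2 colors suffice: color 1 → {B, F, H}; color 2 → {A, C, D, E, G}. Each edge has distinct colors on its endpoints.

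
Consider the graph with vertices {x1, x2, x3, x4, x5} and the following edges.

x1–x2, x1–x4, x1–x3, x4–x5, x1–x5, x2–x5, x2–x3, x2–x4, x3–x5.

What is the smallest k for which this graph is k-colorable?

x1, x2, x3, x5 are pairwise adjacent (a clique of size 4), so at least 4 colors are needed.
A valid assignment using 4 colors: x1=2, x2=3, x3=4, x4=4, x5=1. Each edge has distinct colors on its endpoints.

4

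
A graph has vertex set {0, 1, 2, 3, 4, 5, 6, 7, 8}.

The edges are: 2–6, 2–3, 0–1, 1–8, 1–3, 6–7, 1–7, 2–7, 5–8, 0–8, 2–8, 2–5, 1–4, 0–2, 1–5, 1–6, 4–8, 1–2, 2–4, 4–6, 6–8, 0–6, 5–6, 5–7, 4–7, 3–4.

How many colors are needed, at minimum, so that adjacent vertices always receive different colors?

0, 1, 2, 6, 8 are mutually adjacent (a clique of size 5), so at least 5 colors are needed.
One proper 5-coloring: 0=e, 1=a, 2=b, 3=c, 4=e, 5=e, 6=c, 7=d, 8=d. Every edge joins two different colors.

5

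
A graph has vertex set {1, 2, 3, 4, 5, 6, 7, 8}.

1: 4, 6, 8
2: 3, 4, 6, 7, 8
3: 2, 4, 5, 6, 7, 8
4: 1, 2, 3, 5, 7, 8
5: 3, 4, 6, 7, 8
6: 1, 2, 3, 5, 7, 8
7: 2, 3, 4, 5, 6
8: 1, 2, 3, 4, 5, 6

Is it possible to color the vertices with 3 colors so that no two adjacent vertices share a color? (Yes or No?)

No

3, 5, 6, 7 form a clique, so at least 4 colors are needed.
So 3 colors are not enough.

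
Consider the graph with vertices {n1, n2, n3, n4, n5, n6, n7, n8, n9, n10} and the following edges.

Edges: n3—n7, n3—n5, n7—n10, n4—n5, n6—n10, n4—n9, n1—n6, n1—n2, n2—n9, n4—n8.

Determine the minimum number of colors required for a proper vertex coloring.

3

The cycle n2-n1-n6-n10-n7-n3-n5-n4-n9-n2 has odd length 9, so it cannot be 2-colored; at least 3 colors are needed.
A valid assignment using 3 colors: n1=B, n2=R, n3=G, n4=R, n5=B, n6=R, n7=R, n8=B, n9=B, n10=B. Every edge joins two different colors.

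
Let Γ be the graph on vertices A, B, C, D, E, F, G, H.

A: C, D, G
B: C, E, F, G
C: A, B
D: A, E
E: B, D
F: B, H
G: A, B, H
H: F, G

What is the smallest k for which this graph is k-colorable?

3

The cycle D-E-B-G-A-D has odd length 5, so it cannot be 2-colored; at least 3 colors are needed.
A valid assignment using 3 colors: A=1, B=1, C=2, D=3, E=2, F=2, G=2, H=1. Each edge has distinct colors on its endpoints.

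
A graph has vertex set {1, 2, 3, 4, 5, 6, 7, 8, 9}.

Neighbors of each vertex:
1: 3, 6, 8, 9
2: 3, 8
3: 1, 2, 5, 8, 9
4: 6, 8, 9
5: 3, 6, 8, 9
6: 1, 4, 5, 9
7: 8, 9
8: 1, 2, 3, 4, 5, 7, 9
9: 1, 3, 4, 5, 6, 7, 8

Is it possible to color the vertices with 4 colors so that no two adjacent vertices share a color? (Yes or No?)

Yes

The chromatic number is 4. 3, 5, 8, 9 are mutually adjacent (a clique of size 4), so at least 4 colors are needed.
4 colors suffice: 1=d, 2=a, 3=c, 4=c, 5=d, 6=b, 7=c, 8=b, 9=a.
That is already a proper 4-coloring.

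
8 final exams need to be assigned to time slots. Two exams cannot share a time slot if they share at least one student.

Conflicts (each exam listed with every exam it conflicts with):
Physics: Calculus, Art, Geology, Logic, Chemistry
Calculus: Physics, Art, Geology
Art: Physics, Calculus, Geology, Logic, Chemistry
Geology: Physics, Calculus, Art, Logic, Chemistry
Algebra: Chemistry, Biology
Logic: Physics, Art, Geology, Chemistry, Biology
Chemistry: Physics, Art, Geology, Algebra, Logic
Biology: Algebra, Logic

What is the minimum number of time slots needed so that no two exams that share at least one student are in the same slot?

Physics, Art, Geology, Logic, Chemistry pairwise conflict, so at least 5 time slots are needed.
5 time slots suffice: time slot 1 → {Physics, Algebra}; time slot 2 → {Art, Biology}; time slot 3 → {Calculus, Logic}; time slot 4 → {Chemistry}; time slot 5 → {Geology}. Every pair that conflicts lands in different time slots.

5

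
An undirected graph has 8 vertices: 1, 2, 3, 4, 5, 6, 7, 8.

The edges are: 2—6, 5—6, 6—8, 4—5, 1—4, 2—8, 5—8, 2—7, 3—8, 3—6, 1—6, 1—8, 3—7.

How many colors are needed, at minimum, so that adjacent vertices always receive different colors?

3, 6, 8 form a triangle, so at least 3 colors are needed.
3 colors suffice: 1=green, 2=green, 3=green, 4=red, 5=green, 6=blue, 7=red, 8=red. Each edge has distinct colors on its endpoints.

3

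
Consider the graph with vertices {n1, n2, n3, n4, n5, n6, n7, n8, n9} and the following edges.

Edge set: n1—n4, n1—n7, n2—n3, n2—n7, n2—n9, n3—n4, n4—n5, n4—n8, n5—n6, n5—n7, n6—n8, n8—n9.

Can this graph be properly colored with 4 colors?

The chromatic number is 3. The cycle n2-n7-n5-n4-n3-n2 has odd length 5, so it cannot be 2-colored; at least 3 colors are needed.
3 colors suffice: color 1 → {n2, n4, n6}; color 2 → {n1, n3, n5, n8}; color 3 → {n7, n9}.
Since 4 ≥ 3, a proper 4-coloring certainly exists.

Yes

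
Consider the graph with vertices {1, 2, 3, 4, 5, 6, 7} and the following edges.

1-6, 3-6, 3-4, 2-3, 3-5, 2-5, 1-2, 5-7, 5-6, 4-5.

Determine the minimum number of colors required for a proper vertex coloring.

3, 4, 5 are mutually adjacent, so at least 3 colors are needed.
A valid assignment using 3 colors: 1=a, 2=c, 3=b, 4=c, 5=a, 6=c, 7=b. Every edge joins two different colors.

3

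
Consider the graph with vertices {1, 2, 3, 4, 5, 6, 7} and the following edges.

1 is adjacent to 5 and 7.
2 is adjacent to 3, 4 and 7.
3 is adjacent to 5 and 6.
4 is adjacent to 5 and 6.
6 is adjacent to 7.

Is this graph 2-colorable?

No

The cycle 5-3-2-7-1-5 has odd length 5, so it cannot be 2-colored; at least 3 colors are needed.
So 2 colors are not enough.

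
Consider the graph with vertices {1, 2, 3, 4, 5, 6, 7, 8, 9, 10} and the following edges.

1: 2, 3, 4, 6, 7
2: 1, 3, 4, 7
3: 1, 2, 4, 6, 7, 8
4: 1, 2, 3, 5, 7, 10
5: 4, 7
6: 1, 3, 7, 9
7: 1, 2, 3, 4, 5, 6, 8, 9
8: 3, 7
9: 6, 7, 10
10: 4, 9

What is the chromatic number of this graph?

1, 2, 3, 4, 7 are mutually adjacent (a clique of size 5), so at least 5 colors are needed.
5 colors suffice: color red → {7, 10}; color blue → {4, 6, 8}; color green → {3, 5, 9}; color yellow → {1}; color purple → {2}. Every edge joins two different colors.

5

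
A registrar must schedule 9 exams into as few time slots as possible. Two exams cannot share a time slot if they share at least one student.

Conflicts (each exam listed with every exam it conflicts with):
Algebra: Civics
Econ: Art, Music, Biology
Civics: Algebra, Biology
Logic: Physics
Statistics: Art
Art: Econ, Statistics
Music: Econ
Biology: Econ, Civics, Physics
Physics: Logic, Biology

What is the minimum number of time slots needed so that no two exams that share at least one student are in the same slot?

2

Econ and Biology conflict, so at least 2 time slots are needed.
2 time slots suffice: time slot 1 → {Algebra, Logic, Art, Music, Biology}; time slot 2 → {Econ, Civics, Statistics, Physics}. Every pair that conflicts lands in different time slots.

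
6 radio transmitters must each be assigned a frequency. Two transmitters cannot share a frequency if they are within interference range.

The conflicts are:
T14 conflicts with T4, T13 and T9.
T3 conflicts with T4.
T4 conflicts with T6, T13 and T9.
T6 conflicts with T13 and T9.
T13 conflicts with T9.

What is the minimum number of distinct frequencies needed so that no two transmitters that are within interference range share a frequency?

4

T4, T6, T13, T9 all conflict with each other, so at least 4 frequencies are needed.
4 frequencies suffice: frequency 1 → {T4}; frequency 2 → {T3, T9}; frequency 3 → {T13}; frequency 4 → {T14, T6}. Every pair that conflicts lands in different frequencies.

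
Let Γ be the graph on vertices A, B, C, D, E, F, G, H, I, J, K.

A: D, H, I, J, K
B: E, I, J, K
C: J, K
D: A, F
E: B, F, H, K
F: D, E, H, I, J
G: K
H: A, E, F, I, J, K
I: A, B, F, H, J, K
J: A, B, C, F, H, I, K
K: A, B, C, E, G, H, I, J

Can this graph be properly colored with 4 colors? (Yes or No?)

No

A, H, I, J, K form a clique, so at least 5 colors are needed.
So 4 colors are not enough.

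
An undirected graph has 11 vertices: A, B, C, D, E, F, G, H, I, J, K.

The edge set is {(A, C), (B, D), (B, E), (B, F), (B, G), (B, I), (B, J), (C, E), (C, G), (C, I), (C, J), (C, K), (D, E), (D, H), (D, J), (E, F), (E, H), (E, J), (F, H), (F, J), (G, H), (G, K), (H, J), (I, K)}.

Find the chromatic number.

B, D, E, J are mutually adjacent (a clique of size 4), so at least 4 colors are needed.
4 colors suffice: color red → {A, E, G, I}; color blue → {J, K}; color green → {B, C, H}; color yellow → {D, F}. No two adjacent vertices share a color.

4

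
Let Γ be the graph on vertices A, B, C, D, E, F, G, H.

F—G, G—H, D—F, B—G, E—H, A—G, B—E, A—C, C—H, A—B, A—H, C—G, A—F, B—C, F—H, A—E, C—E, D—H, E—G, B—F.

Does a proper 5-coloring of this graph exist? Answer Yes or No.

Yes

The chromatic number is 5. A, B, C, E, G form a clique, so at least 5 colors are needed.
One proper 5-coloring: A=red, B=green, C=yellow, D=red, E=purple, F=yellow, G=blue, H=green.
That is already a proper 5-coloring.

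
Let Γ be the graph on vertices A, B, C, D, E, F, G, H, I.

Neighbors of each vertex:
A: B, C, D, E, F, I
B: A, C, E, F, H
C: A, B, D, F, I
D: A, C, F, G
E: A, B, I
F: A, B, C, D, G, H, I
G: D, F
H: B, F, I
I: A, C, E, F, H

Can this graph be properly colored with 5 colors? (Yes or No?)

The chromatic number is 4. A, C, D, F are pairwise adjacent (a clique of size 4), so at least 4 colors are needed.
One proper 4-coloring: A=2, B=3, C=4, D=3, E=1, F=1, G=2, H=2, I=3.
Since 5 ≥ 4, a proper 5-coloring certainly exists.

Yes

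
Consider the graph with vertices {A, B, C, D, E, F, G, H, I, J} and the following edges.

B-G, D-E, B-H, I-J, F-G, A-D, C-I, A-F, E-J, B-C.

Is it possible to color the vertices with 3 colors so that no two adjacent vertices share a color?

The chromatic number is 3. The cycle G-F-A-D-E-J-I-C-B-G has odd length 9, so it cannot be 2-colored; at least 3 colors are needed.
3 colors suffice: color 1 → {A, B, E, I}; color 2 → {C, D, G, H, J}; color 3 → {F}.
That is already a proper 3-coloring.

Yes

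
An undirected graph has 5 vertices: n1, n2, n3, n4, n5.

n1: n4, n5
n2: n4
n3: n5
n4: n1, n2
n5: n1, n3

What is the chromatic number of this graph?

n2 and n4 are adjacent, so at least 2 colors are needed.
A valid assignment using 2 colors: n1=2, n2=2, n3=2, n4=1, n5=1. No two adjacent vertices share a color.

2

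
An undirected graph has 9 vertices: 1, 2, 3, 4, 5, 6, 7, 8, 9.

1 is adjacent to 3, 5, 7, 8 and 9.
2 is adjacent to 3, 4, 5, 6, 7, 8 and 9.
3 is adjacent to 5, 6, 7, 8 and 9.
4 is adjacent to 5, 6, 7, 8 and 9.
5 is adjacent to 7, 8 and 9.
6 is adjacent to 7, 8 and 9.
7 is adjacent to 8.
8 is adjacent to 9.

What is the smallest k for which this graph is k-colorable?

2, 4, 6, 7, 8 form a clique, so at least 5 colors are needed.
5 colors suffice: color red → {8}; color blue → {7, 9}; color green → {3, 4}; color yellow → {1, 2}; color purple → {5, 6}. Each edge has distinct colors on its endpoints.

5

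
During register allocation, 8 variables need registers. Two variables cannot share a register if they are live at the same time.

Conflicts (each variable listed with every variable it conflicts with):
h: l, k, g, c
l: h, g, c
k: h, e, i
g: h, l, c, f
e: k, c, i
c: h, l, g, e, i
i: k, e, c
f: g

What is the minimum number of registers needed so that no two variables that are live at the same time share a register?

h, l, g, c pairwise conflict, so at least 4 registers are needed.
A valid assignment using 4 registers: h=2, l=4, k=1, g=3, e=2, c=1, i=3, f=1. No two conflicting variables share a register.

4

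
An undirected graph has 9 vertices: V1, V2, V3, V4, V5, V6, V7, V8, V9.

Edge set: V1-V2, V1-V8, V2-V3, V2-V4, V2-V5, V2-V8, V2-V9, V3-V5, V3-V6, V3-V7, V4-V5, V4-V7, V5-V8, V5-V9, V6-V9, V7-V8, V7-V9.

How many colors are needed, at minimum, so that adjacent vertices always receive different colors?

3

V1, V2, V8 form a triangle, so at least 3 colors are needed.
3 colors suffice: color R → {V2, V6, V7}; color B → {V1, V5}; color G → {V3, V4, V8, V9}. Each edge has distinct colors on its endpoints.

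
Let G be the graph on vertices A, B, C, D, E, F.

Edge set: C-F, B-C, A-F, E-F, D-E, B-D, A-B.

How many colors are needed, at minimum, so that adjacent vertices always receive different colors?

The cycle B-C-F-E-D-B has odd length 5, so it cannot be 2-colored; at least 3 colors are needed.
3 colors suffice: color red → {B, F}; color blue → {A, C, E}; color green → {D}. Every edge joins two different colors.

3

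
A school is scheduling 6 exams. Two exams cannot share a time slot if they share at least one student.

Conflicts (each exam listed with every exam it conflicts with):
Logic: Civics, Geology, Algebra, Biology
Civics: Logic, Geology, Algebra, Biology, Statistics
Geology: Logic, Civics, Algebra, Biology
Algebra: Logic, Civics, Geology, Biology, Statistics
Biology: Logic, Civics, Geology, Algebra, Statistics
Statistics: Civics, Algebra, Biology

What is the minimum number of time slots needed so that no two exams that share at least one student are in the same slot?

5

Logic, Civics, Geology, Algebra, Biology are mutually in conflict, so at least 5 time slots are needed.
5 time slots suffice: Logic=5, Civics=2, Geology=4, Algebra=3, Biology=1, Statistics=4. No two conflicting exams share a time slot.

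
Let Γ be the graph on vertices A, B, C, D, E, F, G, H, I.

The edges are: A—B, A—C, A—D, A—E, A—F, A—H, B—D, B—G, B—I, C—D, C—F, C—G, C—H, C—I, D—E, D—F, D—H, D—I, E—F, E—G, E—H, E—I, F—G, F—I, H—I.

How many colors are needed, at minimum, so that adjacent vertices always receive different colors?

A, D, E, H are pairwise adjacent (a clique of size 4), so at least 4 colors are needed.
One proper 4-coloring: A=2, B=3, C=3, D=1, E=3, F=4, G=1, H=4, I=2. Every edge joins two different colors.

4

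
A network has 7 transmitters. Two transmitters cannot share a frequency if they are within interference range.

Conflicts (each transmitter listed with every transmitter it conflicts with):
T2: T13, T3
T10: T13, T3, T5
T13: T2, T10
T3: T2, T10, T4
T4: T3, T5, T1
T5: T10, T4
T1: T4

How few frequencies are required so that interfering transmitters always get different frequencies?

T4 and T1 conflict, so at least 2 frequencies are needed.
2 frequencies suffice: T2=1, T10=1, T13=2, T3=2, T4=1, T5=2, T1=2. No two conflicting transmitters share a frequency.

2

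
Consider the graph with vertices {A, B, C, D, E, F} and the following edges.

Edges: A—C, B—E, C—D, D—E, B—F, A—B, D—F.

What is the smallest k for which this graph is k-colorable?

The cycle D-C-A-B-F-D has odd length 5, so it cannot be 2-colored; at least 3 colors are needed.
3 colors suffice: A=blue, B=red, C=green, D=red, E=blue, F=blue. No two adjacent vertices share a color.

3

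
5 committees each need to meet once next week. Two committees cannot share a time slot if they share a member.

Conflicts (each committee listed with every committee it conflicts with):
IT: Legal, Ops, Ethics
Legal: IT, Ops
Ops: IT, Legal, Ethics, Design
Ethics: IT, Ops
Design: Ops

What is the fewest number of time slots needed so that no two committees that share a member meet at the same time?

3

IT, Ops, Ethics pairwise conflict, so at least 3 time slots are needed.
3 time slots suffice: IT=2, Legal=3, Ops=1, Ethics=3, Design=2. Every pair that conflicts lands in different time slots.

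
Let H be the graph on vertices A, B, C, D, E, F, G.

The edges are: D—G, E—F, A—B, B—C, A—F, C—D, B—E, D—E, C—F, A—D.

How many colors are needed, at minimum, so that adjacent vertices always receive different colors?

D and G are adjacent, so at least 2 colors are needed.
2 colors suffice: color red → {B, D, F}; color blue → {A, C, E, G}. Every edge joins two different colors.

2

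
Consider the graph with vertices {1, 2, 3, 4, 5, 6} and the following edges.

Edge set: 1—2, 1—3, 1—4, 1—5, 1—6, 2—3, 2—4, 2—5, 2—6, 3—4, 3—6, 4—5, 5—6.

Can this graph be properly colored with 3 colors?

1, 2, 3, 4 are mutually adjacent (a clique of size 4), so at least 4 colors are needed.
So 3 colors are not enough.

No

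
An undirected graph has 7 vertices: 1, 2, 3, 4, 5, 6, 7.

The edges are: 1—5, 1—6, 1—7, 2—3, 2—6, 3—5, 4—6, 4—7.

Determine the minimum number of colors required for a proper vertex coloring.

The cycle 1-6-2-3-5-1 has odd length 5, so it cannot be 2-colored; at least 3 colors are needed.
One proper 3-coloring: 1=blue, 2=blue, 3=green, 4=blue, 5=red, 6=red, 7=red. Each edge has distinct colors on its endpoints.

3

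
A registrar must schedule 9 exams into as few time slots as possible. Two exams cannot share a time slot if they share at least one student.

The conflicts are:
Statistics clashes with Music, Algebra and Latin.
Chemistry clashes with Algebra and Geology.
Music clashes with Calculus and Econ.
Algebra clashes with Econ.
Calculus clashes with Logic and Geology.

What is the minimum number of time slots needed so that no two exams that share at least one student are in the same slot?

Music and Calculus conflict, so at least 2 time slots are needed.
2 time slots suffice: Statistics=2, Chemistry=2, Music=1, Algebra=1, Calculus=2, Latin=1, Logic=1, Geology=1, Econ=2. Each listed conflict is separated.

2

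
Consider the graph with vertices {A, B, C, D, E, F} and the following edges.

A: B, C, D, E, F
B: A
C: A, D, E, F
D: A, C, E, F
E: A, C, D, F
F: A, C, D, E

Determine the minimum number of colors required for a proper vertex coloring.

5

A, C, D, E, F are mutually adjacent (a clique of size 5), so at least 5 colors are needed.
A valid assignment using 5 colors: A=1, B=2, C=5, D=4, E=2, F=3. Every edge joins two different colors.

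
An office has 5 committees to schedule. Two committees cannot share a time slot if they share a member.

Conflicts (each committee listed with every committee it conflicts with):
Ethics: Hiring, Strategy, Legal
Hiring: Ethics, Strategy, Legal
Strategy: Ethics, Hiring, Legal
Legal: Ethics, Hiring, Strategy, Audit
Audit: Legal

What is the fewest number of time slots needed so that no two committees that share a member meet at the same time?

4

Ethics, Hiring, Strategy, Legal all conflict with each other, so at least 4 time slots are needed.
4 time slots suffice: time slot 1 → {Legal}; time slot 2 → {Strategy, Audit}; time slot 3 → {Hiring}; time slot 4 → {Ethics}. No two conflicting committees share a time slot.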